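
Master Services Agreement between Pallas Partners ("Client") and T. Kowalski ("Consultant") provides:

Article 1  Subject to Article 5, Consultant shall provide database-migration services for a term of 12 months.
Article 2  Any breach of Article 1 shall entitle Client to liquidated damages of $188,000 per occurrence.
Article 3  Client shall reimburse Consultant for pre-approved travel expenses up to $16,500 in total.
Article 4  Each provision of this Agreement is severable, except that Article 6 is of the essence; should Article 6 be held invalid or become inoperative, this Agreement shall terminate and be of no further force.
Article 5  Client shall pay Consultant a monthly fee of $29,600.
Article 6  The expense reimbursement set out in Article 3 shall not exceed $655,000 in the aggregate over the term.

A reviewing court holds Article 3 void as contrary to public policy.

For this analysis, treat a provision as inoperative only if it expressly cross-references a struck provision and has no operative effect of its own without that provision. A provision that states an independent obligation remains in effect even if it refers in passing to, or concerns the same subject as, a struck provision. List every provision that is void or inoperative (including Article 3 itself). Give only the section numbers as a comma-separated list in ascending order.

1, 2, 3, 4, 5, 6

Article 3 is struck. Article 6 does nothing except set the aggregate cap on the expense reimbursement by reference to Article 3; with Article 3 gone it has no independent effect and is inoperative. Article 4 makes Article 6 an essential term, and Article 6 has been rendered inoperative by the cascade; under Article 4, the entire Agreement is therefore void. No provision of the Agreement survives.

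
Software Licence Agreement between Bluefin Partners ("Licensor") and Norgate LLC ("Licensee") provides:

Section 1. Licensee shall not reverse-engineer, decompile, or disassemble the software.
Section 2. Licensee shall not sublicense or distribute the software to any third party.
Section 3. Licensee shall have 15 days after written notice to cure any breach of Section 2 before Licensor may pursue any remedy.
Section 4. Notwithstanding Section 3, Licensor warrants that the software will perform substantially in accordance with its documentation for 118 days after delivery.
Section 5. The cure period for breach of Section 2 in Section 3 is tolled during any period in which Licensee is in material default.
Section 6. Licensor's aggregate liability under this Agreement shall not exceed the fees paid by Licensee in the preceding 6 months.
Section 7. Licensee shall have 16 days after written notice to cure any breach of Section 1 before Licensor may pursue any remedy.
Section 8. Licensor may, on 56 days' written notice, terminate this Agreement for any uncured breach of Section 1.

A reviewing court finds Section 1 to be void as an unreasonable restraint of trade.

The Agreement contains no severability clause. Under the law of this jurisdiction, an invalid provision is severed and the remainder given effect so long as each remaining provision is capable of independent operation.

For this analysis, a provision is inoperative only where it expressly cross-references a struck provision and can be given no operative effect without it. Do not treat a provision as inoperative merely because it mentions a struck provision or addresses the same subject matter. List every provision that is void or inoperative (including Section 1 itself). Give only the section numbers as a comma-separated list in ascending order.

Section 1 is struck. Section 7 has no operative effect of its own apart from Section 1 and is therefore inoperative. The only function of Section 8 is the termination right for breach of Section 1, so it cannot stand once Section 1 is removed. With no severability clause, the stated default rule severs what cannot stand and enforces each remaining provision that can operate on its own. The provisions still in force are Section 2, Section 3, Section 4, Section 5, and Section 6.

1, 7, 8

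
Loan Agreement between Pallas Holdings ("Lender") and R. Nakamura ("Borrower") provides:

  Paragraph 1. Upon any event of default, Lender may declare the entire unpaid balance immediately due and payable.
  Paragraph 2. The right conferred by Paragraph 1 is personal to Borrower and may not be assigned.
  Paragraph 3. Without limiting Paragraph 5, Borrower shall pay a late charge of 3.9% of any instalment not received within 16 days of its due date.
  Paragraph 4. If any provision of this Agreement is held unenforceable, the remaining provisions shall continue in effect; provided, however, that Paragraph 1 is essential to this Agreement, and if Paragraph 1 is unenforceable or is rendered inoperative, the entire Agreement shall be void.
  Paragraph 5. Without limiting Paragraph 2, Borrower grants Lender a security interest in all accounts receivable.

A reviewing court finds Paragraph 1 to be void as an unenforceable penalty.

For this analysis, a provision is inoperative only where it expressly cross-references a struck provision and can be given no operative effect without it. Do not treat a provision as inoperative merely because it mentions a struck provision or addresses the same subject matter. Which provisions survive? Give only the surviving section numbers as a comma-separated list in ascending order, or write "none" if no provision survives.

Paragraph 1 is struck. Paragraph 2 merely fixes the non-assignment of Paragraph 1; with Paragraph 1 gone it has nothing to operate on and falls away. Paragraph 4 makes Paragraph 1 an essential term, and Paragraph 1 is the provision held invalid; under Paragraph 4, the entire Agreement is therefore void. No provision of the Agreement survives.

none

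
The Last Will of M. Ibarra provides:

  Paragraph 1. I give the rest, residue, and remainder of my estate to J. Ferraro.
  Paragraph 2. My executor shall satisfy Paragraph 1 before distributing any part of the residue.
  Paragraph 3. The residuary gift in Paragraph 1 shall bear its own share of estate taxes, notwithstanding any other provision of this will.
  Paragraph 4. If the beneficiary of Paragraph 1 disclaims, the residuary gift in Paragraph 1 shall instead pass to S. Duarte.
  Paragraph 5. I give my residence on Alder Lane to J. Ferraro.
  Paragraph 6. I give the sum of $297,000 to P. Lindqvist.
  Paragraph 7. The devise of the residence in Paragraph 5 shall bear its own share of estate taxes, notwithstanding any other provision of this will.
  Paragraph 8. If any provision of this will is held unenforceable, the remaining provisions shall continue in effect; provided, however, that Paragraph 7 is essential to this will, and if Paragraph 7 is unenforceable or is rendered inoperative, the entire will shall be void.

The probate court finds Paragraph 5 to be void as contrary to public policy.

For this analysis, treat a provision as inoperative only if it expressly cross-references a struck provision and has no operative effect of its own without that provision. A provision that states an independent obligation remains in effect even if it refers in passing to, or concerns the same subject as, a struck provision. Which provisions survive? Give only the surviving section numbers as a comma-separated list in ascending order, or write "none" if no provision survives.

none

Paragraph 5 is struck. The only function of Paragraph 7 is the tax charge on Paragraph 5, so it cannot stand once Paragraph 5 is removed. Paragraph 8 makes Paragraph 7 an essential term, and Paragraph 7 has been rendered inoperative by the cascade; under Paragraph 8, the entire will is therefore void. No provision of the will survives.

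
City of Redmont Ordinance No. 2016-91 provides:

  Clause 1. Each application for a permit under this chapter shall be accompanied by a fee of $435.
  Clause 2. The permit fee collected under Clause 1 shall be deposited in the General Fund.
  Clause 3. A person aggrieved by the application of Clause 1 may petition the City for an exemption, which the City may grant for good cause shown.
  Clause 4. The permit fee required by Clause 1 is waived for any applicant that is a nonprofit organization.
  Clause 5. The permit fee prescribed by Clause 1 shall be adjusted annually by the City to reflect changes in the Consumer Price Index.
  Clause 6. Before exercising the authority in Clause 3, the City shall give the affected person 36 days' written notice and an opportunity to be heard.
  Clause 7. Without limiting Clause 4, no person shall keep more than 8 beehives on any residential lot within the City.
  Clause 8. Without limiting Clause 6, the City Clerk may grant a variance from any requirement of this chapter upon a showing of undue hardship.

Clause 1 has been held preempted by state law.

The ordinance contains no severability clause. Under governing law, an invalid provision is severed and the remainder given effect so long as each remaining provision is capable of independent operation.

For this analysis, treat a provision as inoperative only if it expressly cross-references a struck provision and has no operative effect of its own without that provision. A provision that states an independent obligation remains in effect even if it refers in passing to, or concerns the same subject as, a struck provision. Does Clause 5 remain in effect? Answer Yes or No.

No

Clause 1 is struck. The whole of Clause 2 is the disposition of the permit fee, defined by reference to Clause 1, so Clause 2 cannot stand once Clause 1 is removed. The only function of Clause 3 is the exemption procedure for Clause 1, so it cannot stand once Clause 1 is removed. Clause 4 has no operative effect of its own apart from Clause 1 and is therefore inoperative. Clause 5 operates only by reference to Clause 1, so it falls with Clause 1. Clause 6 has no operative effect of its own apart from Clause 3 and is therefore inoperative. Although Clause 8 refers to Clause 6, its operative terms do not depend on Clause 6, so it remains in effect. Clause 7 mentions Clause 4 but its own obligation stands independently of Clause 4, so Clause 7 is not affected. Under the stated default rule, only provisions that cannot operate independently fall away; the rest are enforced. That leaves Clause 7 and Clause 8 in effect. Clause 5 is among the inoperative provisions, so the answer is no.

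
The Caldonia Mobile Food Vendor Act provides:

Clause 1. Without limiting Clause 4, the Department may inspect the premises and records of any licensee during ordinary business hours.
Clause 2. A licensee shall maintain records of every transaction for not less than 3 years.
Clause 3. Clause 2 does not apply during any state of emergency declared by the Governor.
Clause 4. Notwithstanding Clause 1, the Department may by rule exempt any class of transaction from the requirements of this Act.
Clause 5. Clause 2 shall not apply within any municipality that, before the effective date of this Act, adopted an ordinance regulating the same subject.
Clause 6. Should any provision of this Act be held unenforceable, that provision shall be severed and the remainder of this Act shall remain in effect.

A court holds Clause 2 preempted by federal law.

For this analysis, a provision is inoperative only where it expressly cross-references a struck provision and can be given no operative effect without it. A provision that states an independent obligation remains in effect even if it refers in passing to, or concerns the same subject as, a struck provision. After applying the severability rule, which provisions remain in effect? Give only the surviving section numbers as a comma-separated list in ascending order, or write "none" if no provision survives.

Clause 2 is struck. Clause 3 merely fixes the emergency suspension of Clause 2; with Clause 2 gone it has nothing to operate on and falls away. Clause 5 merely fixes the local-preemption carve-out from Clause 2; with Clause 2 gone it has nothing to operate on and falls away. Under the severability clause in Clause 6, the remaining provisions continue in force. Clause 1, Clause 4, and Clause 6 remain in effect.

1, 4, 6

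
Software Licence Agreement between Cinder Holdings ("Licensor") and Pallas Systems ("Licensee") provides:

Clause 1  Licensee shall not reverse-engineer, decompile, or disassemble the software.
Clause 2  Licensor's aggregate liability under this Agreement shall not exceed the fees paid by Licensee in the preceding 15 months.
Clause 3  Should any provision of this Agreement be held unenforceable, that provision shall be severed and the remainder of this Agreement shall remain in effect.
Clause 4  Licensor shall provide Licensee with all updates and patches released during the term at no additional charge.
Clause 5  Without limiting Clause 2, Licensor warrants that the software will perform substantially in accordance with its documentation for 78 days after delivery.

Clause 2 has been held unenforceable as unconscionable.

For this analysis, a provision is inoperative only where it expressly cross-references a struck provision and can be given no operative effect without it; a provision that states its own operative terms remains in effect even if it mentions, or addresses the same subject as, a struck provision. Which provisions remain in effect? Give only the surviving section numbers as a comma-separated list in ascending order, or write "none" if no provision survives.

1, 3, 4, 5

Clause 2 is struck. Clause 5 mentions Clause 2 but its own obligation stands independently of Clause 2, so Clause 5 is not affected. Nothing else in the Agreement is defined by reference to Clause 2. Under the severability clause in Clause 3, the remaining provisions continue in force. That leaves Clause 1, Clause 3, Clause 4, and Clause 5 in effect.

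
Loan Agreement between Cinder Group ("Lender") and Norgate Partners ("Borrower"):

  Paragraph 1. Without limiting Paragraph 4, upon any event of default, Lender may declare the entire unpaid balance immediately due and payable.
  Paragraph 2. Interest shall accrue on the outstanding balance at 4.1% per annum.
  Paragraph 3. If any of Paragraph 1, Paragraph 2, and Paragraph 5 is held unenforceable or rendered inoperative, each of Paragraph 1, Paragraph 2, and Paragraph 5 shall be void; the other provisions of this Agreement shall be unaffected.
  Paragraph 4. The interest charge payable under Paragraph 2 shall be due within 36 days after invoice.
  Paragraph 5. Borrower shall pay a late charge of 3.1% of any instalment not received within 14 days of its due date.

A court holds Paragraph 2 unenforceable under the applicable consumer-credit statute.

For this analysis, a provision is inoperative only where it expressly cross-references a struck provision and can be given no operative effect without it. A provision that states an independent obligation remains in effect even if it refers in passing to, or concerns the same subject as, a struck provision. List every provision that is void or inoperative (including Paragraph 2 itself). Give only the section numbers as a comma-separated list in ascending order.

1, 2, 4, 5

Paragraph 2 is struck. Paragraph 4 has no operative effect of its own apart from Paragraph 2 and is therefore inoperative. Paragraph 3 declares Paragraph 1, Paragraph 2, and Paragraph 5 mutually dependent; since one of them has fallen, all of them are of no effect. That brings down Paragraph 1 and Paragraph 5 as well. The remainder continues in force under Paragraph 3. Only Paragraph 3 remains in effect.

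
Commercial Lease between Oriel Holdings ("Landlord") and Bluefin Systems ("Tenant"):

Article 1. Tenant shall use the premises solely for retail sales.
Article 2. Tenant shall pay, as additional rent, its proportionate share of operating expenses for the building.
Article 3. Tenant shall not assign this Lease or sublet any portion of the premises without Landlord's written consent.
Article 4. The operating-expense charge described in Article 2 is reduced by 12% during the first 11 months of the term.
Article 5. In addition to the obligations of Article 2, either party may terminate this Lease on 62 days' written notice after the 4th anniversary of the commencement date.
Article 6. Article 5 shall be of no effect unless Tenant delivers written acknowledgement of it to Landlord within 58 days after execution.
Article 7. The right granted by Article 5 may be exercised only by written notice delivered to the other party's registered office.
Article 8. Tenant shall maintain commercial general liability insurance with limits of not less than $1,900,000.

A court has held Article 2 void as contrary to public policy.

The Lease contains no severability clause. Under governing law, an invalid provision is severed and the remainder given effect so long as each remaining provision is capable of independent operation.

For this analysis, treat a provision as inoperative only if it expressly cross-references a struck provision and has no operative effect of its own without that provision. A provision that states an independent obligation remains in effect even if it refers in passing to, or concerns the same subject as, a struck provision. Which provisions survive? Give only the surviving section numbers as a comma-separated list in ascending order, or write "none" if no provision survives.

1, 3, 5, 6, 7, 8

Article 2 is struck. Article 4 does nothing except set the introductory reduction to the operating-expense charge by reference to Article 2; with Article 2 gone it has no independent effect and is inoperative. Article 5 mentions Article 2 but its own obligation stands independently of Article 2, so Article 5 is not affected. With no severability clause, the stated default rule severs what cannot stand and enforces each remaining provision that can operate on its own. The provisions still in force are Article 1, Article 3, Article 5, Article 6, Article 7, and Article 8.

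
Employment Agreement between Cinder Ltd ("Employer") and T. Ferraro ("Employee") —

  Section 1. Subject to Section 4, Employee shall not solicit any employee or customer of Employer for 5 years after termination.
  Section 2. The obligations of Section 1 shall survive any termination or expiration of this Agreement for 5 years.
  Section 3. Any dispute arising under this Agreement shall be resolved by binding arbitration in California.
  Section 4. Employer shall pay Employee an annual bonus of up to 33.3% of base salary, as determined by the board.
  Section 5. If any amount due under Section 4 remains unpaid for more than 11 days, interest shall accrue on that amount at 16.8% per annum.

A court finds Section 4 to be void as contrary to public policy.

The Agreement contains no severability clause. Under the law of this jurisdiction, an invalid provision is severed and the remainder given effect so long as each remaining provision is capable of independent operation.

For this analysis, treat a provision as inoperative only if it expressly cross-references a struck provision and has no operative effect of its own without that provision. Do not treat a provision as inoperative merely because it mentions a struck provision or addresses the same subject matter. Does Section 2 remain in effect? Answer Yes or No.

Yes

Section 4 is struck. The whole of Section 5 is the default interest on the annual bonus, defined by reference to Section 4, so Section 5 cannot stand once Section 4 is removed. Section 1 mentions Section 4 but its own obligation stands independently of Section 4, so Section 1 is not affected. With no severability clause, the stated default rule severs what cannot stand and enforces each remaining provision that can operate on its own. Section 1, Section 2, and Section 3 remain in effect. Section 2 is among the surviving provisions, so the answer is yes.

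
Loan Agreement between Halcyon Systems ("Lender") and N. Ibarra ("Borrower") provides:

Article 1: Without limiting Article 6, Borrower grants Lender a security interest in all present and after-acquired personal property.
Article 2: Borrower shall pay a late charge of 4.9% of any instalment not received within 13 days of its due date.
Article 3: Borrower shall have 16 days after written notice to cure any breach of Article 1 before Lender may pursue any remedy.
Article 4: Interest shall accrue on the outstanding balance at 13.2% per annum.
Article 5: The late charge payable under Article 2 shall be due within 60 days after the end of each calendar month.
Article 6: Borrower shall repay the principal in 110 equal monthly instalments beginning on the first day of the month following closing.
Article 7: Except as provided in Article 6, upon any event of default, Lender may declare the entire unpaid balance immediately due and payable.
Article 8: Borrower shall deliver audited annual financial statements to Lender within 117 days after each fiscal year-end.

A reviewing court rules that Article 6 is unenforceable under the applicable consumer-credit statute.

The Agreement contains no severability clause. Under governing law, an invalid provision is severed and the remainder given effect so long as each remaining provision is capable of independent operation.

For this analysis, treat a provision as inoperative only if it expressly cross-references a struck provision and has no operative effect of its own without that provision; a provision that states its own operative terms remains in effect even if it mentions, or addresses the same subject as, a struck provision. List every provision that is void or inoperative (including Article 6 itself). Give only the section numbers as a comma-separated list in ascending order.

Article 6 is struck. Although Article 7 refers to Article 6, its operative terms do not depend on Article 6, so it remains in effect. Although Article 1 refers to Article 6, its operative terms do not depend on Article 6, so it remains in effect. Nothing else in the Agreement is defined by reference to Article 6. Under the stated default rule, only provisions that cannot operate independently fall away; the rest are enforced. The provisions still in force are Article 1, Article 2, Article 3, Article 4, Article 5, Article 7, and Article 8.

6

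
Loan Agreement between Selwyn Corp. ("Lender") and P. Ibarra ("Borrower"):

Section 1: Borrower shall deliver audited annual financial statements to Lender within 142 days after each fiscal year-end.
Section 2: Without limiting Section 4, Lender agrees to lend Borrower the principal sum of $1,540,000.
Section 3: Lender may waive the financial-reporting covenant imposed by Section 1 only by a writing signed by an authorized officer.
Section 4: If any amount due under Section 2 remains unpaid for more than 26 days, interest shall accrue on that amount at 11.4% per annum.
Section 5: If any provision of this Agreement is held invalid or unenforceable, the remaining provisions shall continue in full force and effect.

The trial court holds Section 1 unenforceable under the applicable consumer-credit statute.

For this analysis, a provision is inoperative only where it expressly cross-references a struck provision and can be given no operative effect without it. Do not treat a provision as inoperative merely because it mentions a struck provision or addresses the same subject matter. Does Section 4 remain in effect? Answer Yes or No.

Section 1 is struck. Section 3 has no operative effect of its own apart from Section 1 and is therefore inoperative. Section 5 is a severability clause and preserves every provision that can still be given independent effect. That leaves Section 2, Section 4, and Section 5 in effect. Section 4 is among the surviving provisions, so the answer is yes.

Yes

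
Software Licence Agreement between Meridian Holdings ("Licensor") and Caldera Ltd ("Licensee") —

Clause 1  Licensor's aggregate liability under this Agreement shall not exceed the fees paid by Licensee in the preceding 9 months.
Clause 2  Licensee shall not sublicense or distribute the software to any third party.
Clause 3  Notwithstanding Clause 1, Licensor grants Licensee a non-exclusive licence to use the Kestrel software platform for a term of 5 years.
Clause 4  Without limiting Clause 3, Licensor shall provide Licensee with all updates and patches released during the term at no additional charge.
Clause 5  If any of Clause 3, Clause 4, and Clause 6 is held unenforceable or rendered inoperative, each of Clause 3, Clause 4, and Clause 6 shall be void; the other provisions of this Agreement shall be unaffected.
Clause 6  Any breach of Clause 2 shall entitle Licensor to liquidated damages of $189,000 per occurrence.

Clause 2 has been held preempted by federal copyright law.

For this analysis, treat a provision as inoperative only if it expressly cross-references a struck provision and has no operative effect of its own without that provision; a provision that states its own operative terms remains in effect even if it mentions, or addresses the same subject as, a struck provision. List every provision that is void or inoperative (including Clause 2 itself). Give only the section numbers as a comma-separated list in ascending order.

Clause 2 is struck. Clause 6 operates only by reference to Clause 2, so it falls with Clause 2. Clause 5 declares Clause 3, Clause 4, and Clause 6 mutually dependent; since one of them has fallen, all of them are of no effect. That brings down Clause 3 and Clause 4 as well. The remainder continues in force under Clause 5. The provisions still in force are Clause 1 and Clause 5.

2, 3, 4, 6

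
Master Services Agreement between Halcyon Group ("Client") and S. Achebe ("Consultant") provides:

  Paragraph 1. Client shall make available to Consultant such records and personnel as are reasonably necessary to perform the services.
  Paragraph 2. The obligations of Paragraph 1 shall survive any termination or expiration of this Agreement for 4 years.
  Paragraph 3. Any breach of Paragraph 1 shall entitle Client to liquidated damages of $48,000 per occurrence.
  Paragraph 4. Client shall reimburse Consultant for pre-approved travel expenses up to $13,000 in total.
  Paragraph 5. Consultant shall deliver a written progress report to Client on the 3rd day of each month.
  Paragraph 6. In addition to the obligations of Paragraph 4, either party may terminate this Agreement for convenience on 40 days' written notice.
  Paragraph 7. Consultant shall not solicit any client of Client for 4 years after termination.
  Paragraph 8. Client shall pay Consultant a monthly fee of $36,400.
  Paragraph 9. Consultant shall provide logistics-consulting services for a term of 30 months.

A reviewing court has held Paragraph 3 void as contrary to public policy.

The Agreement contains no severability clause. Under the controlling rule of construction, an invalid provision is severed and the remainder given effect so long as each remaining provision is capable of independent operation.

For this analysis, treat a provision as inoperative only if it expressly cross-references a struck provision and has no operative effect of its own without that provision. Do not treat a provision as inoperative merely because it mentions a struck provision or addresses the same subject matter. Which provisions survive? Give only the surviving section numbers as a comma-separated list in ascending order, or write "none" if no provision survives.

1, 2, 4, 5, 6, 7, 8, 9

Paragraph 3 is struck. Nothing else in the Agreement is defined by reference to Paragraph 3. With no severability clause, the stated default rule severs what cannot stand and enforces each remaining provision that can operate on its own. The provisions still in force are Paragraph 1, Paragraph 2, Paragraph 4, Paragraph 5, Paragraph 6, Paragraph 7, Paragraph 8, and Paragraph 9.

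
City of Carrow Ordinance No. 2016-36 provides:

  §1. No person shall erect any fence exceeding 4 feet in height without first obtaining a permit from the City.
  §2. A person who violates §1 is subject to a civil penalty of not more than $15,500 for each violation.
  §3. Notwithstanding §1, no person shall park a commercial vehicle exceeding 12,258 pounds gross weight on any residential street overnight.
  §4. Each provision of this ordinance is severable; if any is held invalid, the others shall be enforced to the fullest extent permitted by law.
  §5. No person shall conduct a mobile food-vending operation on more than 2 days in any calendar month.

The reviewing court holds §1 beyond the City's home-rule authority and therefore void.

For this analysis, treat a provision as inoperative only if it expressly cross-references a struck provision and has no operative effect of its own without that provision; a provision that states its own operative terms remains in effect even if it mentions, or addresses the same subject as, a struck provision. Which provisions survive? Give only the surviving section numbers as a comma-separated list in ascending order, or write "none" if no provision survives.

3, 4, 5

§1 is struck. §2 operates only by reference to §1, so it falls with §1. Although §3 refers to §1, its operative terms do not depend on §1, so it remains in effect. Under the severability clause in §4, the remaining provisions continue in force. That leaves §3, §4, and §5 in effect.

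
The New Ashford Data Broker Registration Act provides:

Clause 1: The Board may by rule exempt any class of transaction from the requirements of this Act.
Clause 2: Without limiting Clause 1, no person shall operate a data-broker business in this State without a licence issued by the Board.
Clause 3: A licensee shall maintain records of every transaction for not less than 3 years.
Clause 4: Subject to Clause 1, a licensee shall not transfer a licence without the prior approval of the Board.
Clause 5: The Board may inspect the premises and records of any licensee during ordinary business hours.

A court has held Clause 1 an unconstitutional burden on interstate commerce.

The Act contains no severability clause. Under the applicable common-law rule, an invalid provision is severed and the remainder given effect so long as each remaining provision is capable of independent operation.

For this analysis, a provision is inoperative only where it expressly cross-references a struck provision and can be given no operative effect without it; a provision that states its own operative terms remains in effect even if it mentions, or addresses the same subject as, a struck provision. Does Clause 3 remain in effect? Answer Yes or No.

Yes

Clause 1 is struck. Clause 4 mentions Clause 1 but its own obligation stands independently of Clause 1, so Clause 4 is not affected. Although Clause 2 refers to Clause 1, its operative terms do not depend on Clause 1, so it remains in effect. Nothing else in the Act is defined by reference to Clause 1. Under the stated default rule, only provisions that cannot operate independently fall away; the rest are enforced. The provisions still in force are Clause 2, Clause 3, Clause 4, and Clause 5. Clause 3 is among the surviving provisions, so the answer is yes.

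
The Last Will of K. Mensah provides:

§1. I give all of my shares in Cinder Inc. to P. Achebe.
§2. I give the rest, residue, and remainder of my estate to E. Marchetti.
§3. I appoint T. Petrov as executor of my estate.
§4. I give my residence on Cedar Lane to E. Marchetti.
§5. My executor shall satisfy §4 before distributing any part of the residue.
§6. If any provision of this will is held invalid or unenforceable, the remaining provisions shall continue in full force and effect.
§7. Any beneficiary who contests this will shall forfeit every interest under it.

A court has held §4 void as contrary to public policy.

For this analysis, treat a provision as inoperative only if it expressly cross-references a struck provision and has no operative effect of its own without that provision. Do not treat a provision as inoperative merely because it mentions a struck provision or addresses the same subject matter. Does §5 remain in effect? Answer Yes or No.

§4 is struck. The only function of §5 is the priority direction for §4, so it cannot stand once §4 is removed. Under the severability clause in §6, the remaining provisions continue in force. §1, §2, §3, §6, and §7 remain in effect. §5 is among the inoperative provisions, so the answer is no.

No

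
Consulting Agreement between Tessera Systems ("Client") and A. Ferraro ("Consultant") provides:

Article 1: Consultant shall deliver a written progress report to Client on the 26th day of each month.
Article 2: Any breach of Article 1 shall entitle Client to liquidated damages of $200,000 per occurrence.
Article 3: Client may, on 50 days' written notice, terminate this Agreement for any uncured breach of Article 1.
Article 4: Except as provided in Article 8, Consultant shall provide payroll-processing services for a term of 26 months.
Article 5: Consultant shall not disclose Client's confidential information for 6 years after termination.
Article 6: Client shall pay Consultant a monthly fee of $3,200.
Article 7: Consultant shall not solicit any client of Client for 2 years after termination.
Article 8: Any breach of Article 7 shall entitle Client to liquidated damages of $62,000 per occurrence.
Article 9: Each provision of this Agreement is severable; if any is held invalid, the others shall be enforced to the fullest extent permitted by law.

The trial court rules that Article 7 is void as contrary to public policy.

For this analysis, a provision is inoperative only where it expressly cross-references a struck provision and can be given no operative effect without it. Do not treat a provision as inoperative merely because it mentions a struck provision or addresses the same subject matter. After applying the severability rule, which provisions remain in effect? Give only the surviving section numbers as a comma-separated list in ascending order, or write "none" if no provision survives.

Article 7 is struck. Article 8 does nothing except set the liquidated-damages amount by reference to Article 7; with Article 7 gone it has no independent effect and is inoperative. Article 4 mentions Article 8 but its own obligation stands independently of Article 8, so Article 4 is not affected. Under the severability clause in Article 9, the remaining provisions continue in force. That leaves Article 1, Article 2, Article 3, Article 4, Article 5, Article 6, and Article 9 in effect.

1, 2, 3, 4, 5, 6, 9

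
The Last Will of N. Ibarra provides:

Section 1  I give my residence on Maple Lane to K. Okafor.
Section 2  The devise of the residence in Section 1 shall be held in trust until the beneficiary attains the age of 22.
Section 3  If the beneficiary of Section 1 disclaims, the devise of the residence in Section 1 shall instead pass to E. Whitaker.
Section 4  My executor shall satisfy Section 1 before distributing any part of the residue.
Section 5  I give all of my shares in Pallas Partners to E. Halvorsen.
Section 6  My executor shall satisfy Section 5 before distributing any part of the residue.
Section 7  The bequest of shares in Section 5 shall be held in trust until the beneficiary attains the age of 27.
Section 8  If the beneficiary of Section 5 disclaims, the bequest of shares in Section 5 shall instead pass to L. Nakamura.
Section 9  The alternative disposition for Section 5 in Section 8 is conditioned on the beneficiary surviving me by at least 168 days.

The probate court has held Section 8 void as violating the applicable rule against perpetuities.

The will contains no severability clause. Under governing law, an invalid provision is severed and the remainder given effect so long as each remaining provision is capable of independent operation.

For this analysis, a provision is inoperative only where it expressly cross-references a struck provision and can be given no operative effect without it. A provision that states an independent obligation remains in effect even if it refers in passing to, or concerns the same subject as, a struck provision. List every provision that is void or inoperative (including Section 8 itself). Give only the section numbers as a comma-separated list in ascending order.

8, 9

Section 8 is struck. Section 9 has no operative effect of its own apart from Section 8 and is therefore inoperative. Under the stated default rule, only provisions that cannot operate independently fall away; the rest are enforced. Section 1, Section 2, Section 3, Section 4, Section 5, Section 6, and Section 7 remain in effect.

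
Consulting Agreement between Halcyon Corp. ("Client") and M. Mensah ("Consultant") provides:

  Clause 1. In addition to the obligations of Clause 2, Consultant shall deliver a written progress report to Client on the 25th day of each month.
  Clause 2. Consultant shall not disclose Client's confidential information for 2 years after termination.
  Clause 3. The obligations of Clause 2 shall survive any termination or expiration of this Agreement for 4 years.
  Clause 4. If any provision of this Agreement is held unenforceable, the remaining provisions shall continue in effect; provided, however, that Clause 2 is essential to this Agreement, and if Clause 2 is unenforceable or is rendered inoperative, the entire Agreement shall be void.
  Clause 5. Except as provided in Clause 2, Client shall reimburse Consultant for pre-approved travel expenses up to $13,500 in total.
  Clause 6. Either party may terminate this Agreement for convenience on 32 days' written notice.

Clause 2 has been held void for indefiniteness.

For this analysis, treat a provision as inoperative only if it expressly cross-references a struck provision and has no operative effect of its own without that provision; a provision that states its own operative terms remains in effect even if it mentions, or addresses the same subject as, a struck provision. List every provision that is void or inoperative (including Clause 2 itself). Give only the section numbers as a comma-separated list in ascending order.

Clause 2 is struck. Clause 3 has no operative effect of its own apart from Clause 2 and is therefore inoperative. Clause 4 makes Clause 2 an essential term, and Clause 2 is the provision held invalid; under Clause 4, the entire Agreement is therefore void. No provision of the Agreement survives.

1, 2, 3, 4, 5, 6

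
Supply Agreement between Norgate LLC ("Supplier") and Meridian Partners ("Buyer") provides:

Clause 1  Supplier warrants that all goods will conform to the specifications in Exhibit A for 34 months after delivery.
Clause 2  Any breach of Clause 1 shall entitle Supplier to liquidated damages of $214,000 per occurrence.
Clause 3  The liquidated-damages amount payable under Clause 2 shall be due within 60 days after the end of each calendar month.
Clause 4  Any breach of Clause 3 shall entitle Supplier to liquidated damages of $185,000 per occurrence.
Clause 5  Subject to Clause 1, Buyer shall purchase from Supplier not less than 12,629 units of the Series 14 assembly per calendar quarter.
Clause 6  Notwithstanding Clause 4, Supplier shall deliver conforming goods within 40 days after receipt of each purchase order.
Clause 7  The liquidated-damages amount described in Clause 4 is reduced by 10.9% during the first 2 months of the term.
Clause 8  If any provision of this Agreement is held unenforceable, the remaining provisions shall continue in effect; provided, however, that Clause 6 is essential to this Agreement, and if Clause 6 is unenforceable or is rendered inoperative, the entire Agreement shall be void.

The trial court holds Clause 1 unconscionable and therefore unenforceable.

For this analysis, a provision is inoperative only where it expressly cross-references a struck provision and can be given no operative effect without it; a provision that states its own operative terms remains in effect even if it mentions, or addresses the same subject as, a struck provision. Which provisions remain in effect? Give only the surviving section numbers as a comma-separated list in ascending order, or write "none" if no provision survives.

5, 6, 8

Clause 1 is struck. Clause 2 does nothing except set the liquidated-damages amount by reference to Clause 1; with Clause 1 gone it has no independent effect and is inoperative. Clause 3 does nothing except set the payment deadline for the liquidated-damages amount by reference to Clause 2; with Clause 2 gone it has no independent effect and is inoperative. Clause 4 operates only by reference to Clause 3, so it falls with Clause 3. The whole of Clause 7 is the introductory reduction to the liquidated-damages amount, defined by reference to Clause 4, so Clause 7 cannot stand once Clause 4 is removed. Clause 5 mentions Clause 1 but its own obligation stands independently of Clause 1, so Clause 5 is not affected. Although Clause 6 refers to Clause 4, its operative terms do not depend on Clause 4, so it remains in effect. Clause 8 makes Clause 6 an essential term, but Clause 6 is unaffected, so the severability proviso in Clause 8 preserves the remaining provisions. Clause 5, Clause 6, and Clause 8 remain in effect.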